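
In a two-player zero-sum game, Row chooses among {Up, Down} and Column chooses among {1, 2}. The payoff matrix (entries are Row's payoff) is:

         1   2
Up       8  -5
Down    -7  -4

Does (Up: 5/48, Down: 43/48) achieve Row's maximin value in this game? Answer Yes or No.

No

Against 1 this mix gives (5/48)·8 + (43/48)·(-7) = -87/16.
Against 2 this mix gives (5/48)·(-5) + (43/48)·(-4) = -197/48.
Column will play 1, holding Row to -87/16. Shifting weight toward the row that does better against 1 would raise this floor (the equalizing mix achieves -67/16 against both 1 and 2), so the proposed strategy is not optimal.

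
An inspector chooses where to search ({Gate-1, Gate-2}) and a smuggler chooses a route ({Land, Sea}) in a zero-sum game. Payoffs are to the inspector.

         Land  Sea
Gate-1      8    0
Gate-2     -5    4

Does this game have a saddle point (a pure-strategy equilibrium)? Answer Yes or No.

No

Row minima: Gate-1 → 0, Gate-2 → -5; maximin = 0.
Column maxima: Land → 8, Sea → 4; minimax = 4.
0 ≠ 4, so no pure-strategy equilibrium exists.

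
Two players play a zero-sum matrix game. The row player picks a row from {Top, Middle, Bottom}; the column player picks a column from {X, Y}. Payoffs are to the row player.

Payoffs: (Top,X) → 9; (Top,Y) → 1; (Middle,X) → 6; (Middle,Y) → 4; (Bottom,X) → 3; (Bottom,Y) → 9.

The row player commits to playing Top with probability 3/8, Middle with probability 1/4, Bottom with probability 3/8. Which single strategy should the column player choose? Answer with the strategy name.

Y

If the column player plays X, the row player's expected payoff is (3/8)·9 + (1/4)·6 + (3/8)·3 = 6.
If the column player plays Y, the row player's expected payoff is (3/8)·1 + (1/4)·4 + (3/8)·9 = 19/4.
The column player minimizes the row player's payoff; the smallest is 19/4, so the best response is Y.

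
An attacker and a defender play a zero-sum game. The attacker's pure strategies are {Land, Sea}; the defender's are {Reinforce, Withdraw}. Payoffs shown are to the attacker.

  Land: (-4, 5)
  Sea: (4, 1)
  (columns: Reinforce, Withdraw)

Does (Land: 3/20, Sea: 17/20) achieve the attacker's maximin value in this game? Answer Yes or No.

Against Reinforce this mix gives (3/20)·(-4) + (17/20)·4 = 14/5.
Against Withdraw this mix gives (3/20)·5 + (17/20)·1 = 8/5.
The defender will play Withdraw, holding the attacker to 8/5. Shifting weight toward the row that does better against Withdraw would raise this floor (the equalizing mix achieves 2 against both Withdraw and Reinforce), so the proposed strategy is not optimal.

No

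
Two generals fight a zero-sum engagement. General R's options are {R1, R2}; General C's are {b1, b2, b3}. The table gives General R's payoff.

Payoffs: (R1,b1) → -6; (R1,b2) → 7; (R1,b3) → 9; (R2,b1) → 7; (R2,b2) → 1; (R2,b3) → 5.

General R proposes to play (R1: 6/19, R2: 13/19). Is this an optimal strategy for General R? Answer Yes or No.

Yes

Against b1 this mix gives (6/19)·(-6) + (13/19)·7 = 55/19.
Against b2 this mix gives (6/19)·7 + (13/19)·1 = 55/19.
Against b3 this mix gives (6/19)·9 + (13/19)·5 = 119/19.
All of General C's active replies (b1, b2) yield 55/19, and no column does worse for General R. The mix makes General C indifferent and guarantees 55/19, so it is optimal.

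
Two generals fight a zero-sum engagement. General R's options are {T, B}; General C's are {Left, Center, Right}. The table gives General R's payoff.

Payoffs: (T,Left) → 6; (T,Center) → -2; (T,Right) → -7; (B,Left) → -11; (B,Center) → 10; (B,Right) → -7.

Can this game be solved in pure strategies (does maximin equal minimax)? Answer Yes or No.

Row minima: T → -7, B → -11; maximin = -7.
Column maxima: Left → 6, Center → 10, Right → -7; minimax = -7.
maximin = minimax = -7, so a saddle point exists.

Yes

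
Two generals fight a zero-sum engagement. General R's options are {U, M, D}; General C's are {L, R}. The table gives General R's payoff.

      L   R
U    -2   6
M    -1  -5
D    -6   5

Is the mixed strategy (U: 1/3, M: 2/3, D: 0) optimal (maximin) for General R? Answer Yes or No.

Yes

Against L this mix gives (1/3)·(-2) + (2/3)·(-1) = -4/3.
Against R this mix gives (1/3)·6 + (2/3)·(-5) = -4/3.
All of General C's active replies (L, R) yield -4/3, and no column does worse for General R. The mix makes General C indifferent and guarantees -4/3, so it is optimal.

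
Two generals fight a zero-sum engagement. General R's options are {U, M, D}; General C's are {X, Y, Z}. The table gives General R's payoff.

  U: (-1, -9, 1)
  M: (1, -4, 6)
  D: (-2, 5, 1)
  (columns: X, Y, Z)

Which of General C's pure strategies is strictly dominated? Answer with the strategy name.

Z

X holds General R's payoff strictly below Z in every row: -1 < 1, 1 < 6, -2 < 1.
So Z is strictly dominated for General C.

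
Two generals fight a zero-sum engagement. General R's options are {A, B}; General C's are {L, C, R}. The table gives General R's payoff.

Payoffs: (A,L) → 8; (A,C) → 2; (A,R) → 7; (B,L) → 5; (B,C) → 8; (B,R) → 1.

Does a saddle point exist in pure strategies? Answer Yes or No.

Row minima: A → 2, B → 1; maximin = 2.
Column maxima: L → 8, C → 8, R → 7; minimax = 7.
2 ≠ 7, so no pure-strategy equilibrium exists.

No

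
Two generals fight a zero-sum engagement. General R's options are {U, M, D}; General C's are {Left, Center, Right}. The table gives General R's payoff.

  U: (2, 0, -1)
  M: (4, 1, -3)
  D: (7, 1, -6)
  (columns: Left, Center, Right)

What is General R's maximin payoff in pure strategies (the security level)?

Row minima: U → -1, M → -3, D → -6.
The best of these is -1.

-1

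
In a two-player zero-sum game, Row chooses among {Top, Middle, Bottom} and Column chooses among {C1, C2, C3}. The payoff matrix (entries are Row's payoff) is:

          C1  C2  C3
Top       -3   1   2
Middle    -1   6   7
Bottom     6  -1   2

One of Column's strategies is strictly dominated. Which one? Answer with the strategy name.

C2 holds Row's payoff strictly below C3 in every row: 1 < 2, 6 < 7, -1 < 2.
So C3 is strictly dominated for Column.

C3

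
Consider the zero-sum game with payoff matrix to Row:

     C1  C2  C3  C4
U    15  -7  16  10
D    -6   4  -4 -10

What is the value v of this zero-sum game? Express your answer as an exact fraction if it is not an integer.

-30/31

Row minima: U → -7, D → -10; maximin = -7.
Column maxima: C1 → 15, C2 → 4, C3 → 16, C4 → 10; minimax = 4.
-7 ≠ 4, so there is no saddle point; optimal play is mixed.
C1 is strictly dominated by C4 (it gives Row strictly more in every row), so Column never plays it.
C3 is strictly dominated by C4 (it gives Row strictly more in every row), so Column never plays it.
On the remaining 2×2 (U, D vs C2, C4):
Let Row play U with probability p. Expected payoff against C2: (-7)p + 4(1−p) = −11p + 4; against C4: 10p + (-10)(1−p) = 20p − 10.
Setting these equal: −11p + 4 = 20p − 10 ⇒ −31p = -14 ⇒ p = 14/31, and the value is (-11)·(14/31) + 4 = -30/31.
For Column: with q = P(C2), equating U's and D's payoffs gives −17q + 10 = 14q − 10 ⇒ q = 20/31.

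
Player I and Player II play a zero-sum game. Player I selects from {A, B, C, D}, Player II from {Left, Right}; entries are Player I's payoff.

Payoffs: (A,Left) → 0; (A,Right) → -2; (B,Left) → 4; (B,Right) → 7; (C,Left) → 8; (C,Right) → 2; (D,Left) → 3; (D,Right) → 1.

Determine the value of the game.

Row minima: A → -2, B → 4, C → 2, D → 1; maximin = 4.
Column maxima: Left → 8, Right → 7; minimax = 7.
4 ≠ 7, so there is no saddle point; optimal play is mixed.
A is strictly dominated by B, so Player I never plays it.
D is strictly dominated by B, so Player I never plays it.
On the remaining 2×2 (B, C vs Left, Right):
Let Player I play B with probability p. Expected payoff against Left: 4p + 8(1−p) = −4p + 8; against Right: 7p + 2(1−p) = 5p + 2.
Setting these equal: −4p + 8 = 5p + 2 ⇒ −9p = -6 ⇒ p = 2/3, and the value is (-4)·(2/3) + 8 = 16/3.
For Player II: with q = P(Left), equating B's and C's payoffs gives −3q + 7 = 6q + 2 ⇒ q = 5/9.

16/3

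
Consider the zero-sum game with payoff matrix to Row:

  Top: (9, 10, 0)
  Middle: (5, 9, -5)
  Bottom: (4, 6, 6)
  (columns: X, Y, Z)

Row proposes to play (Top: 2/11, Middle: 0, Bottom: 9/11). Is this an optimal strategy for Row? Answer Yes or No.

Yes

Against X this mix gives (2/11)·9 + (9/11)·4 = 54/11.
Against Y this mix gives (2/11)·10 + (9/11)·6 = 74/11.
Against Z this mix gives (2/11)·0 + (9/11)·6 = 54/11.
All of Column's active replies (X, Z) yield 54/11, and no column does worse for Row. The mix makes Column indifferent and guarantees 54/11, so it is optimal.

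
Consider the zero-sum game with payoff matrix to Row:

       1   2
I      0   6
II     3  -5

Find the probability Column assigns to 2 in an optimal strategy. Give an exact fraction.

3/14

Row minima: I → 0, II → -5; maximin = 0.
Column maxima: 1 → 3, 2 → 6; minimax = 3.
0 ≠ 3, so there is no saddle point; optimal play is mixed.
Let Row play I with probability p. Expected payoff against 1: 0p + 3(1−p) = −3p + 3; against 2: 6p + (-5)(1−p) = 11p − 5.
Setting these equal: −3p + 3 = 11p − 5 ⇒ −14p = -8 ⇒ p = 4/7, and the value is (-3)·(4/7) + 3 = 9/7.
For Column: with q = P(1), equating I's and II's payoffs gives −6q + 6 = 8q − 5 ⇒ q = 11/14.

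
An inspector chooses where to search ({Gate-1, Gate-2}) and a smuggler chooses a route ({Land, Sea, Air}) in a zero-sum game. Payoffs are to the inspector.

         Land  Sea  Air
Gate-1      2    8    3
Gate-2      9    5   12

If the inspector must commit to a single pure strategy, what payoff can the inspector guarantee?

Row minima: Gate-1 → 2, Gate-2 → 5.
The best of these is 5.

5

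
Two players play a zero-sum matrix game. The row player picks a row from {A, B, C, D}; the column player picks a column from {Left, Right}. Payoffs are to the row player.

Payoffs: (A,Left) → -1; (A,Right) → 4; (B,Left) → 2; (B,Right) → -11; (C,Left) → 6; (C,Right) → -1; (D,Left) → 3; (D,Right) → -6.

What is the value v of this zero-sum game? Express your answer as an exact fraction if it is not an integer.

23/12

Row minima: A → -1, B → -11, C → -1, D → -6; maximin = -1.
Column maxima: Left → 6, Right → 4; minimax = 4.
-1 ≠ 4, so there is no saddle point; optimal play is mixed.
B is strictly dominated by C, so the row player never plays it.
D is strictly dominated by C, so the row player never plays it.
On the remaining 2×2 (A, C vs Left, Right):
Let the row player play A with probability p. Expected payoff against Left: (-1)p + 6(1−p) = −7p + 6; against Right: 4p + (-1)(1−p) = 5p − 1.
Setting these equal: −7p + 6 = 5p − 1 ⇒ −12p = -7 ⇒ p = 7/12, and the value is (-7)·(7/12) + 6 = 23/12.
For the column player: with q = P(Left), equating A's and C's payoffs gives −5q + 4 = 7q − 1 ⇒ q = 5/12.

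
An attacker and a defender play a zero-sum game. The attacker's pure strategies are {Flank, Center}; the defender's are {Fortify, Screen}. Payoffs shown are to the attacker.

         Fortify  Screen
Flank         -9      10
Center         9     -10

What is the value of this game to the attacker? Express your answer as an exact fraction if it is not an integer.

Row minima: Flank → -9, Center → -10; maximin = -9.
Column maxima: Fortify → 9, Screen → 10; minimax = 9.
-9 ≠ 9, so there is no saddle point; optimal play is mixed.
Let the attacker play Flank with probability p. Expected payoff against Fortify: (-9)p + 9(1−p) = −18p + 9; against Screen: 10p + (-10)(1−p) = 20p − 10.
Setting these equal: −18p + 9 = 20p − 10 ⇒ −38p = -19 ⇒ p = 1/2, and the value is (-18)·(1/2) + 9 = 0.
For the defender: with q = P(Fortify), equating Flank's and Center's payoffs gives −19q + 10 = 19q − 10 ⇒ q = 10/19.

0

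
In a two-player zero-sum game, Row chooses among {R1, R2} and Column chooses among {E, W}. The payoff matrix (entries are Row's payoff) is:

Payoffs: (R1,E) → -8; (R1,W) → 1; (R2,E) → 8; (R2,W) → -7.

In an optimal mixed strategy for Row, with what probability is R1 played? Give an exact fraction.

Row minima: R1 → -8, R2 → -7; maximin = -7.
Column maxima: E → 8, W → 1; minimax = 1.
-7 ≠ 1, so there is no saddle point; optimal play is mixed.
Let Row play R1 with probability p. Expected payoff against E: (-8)p + 8(1−p) = −16p + 8; against W: 1p + (-7)(1−p) = 8p − 7.
Setting these equal: −16p + 8 = 8p − 7 ⇒ −24p = -15 ⇒ p = 5/8, and the value is (-16)·(5/8) + 8 = -2.
For Column: with q = P(E), equating R1's and R2's payoffs gives −9q + 1 = 15q − 7 ⇒ q = 1/3.

5/8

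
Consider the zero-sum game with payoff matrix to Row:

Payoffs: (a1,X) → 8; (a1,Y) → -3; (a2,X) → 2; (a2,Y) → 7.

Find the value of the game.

31/8

Row minima: a1 → -3, a2 → 2; maximin = 2.
Column maxima: X → 8, Y → 7; minimax = 7.
2 ≠ 7, so there is no saddle point; optimal play is mixed.
Let Row play a1 with probability p. Expected payoff against X: 8p + 2(1−p) = 6p + 2; against Y: (-3)p + 7(1−p) = −10p + 7.
Setting these equal: 6p + 2 = −10p + 7 ⇒ 16p = 5 ⇒ p = 5/16, and the value is (6)·(5/16) + 2 = 31/8.
For Column: with q = P(X), equating a1's and a2's payoffs gives 11q − 3 = −5q + 7 ⇒ q = 5/8.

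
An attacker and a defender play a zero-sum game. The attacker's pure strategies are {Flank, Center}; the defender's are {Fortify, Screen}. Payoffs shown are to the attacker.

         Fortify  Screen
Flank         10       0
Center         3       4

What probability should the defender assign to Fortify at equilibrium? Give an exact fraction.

Row minima: Flank → 0, Center → 3; maximin = 3.
Column maxima: Fortify → 10, Screen → 4; minimax = 4.
3 ≠ 4, so there is no saddle point; optimal play is mixed.
Let the attacker play Flank with probability p. Expected payoff against Fortify: 10p + 3(1−p) = 7p + 3; against Screen: 0p + 4(1−p) = −4p + 4.
Setting these equal: 7p + 3 = −4p + 4 ⇒ 11p = 1 ⇒ p = 1/11, and the value is (7)·(1/11) + 3 = 40/11.
For the defender: with q = P(Fortify), equating Flank's and Center's payoffs gives 10q = −q + 4 ⇒ q = 4/11.

4/11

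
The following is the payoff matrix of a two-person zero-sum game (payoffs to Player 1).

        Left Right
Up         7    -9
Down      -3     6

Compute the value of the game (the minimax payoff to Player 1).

3/5

Row minima: Up → -9, Down → -3; maximin = -3.
Column maxima: Left → 7, Right → 6; minimax = 6.
-3 ≠ 6, so there is no saddle point; optimal play is mixed.
Let Player 1 play Up with probability p. Expected payoff against Left: 7p + (-3)(1−p) = 10p − 3; against Right: (-9)p + 6(1−p) = −15p + 6.
Setting these equal: 10p − 3 = −15p + 6 ⇒ 25p = 9 ⇒ p = 9/25, and the value is (10)·(9/25) − 3 = 3/5.
For Player 2: with q = P(Left), equating Up's and Down's payoffs gives 16q − 9 = −9q + 6 ⇒ q = 3/5.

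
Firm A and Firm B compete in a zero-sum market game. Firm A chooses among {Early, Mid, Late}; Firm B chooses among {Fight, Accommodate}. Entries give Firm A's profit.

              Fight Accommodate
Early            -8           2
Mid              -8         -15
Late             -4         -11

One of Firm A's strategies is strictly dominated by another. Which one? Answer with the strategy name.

Mid

Late gives a strictly higher payoff than Mid against every column: -4 > -8, -11 > -15.
So Mid is strictly dominated and Firm A never plays it.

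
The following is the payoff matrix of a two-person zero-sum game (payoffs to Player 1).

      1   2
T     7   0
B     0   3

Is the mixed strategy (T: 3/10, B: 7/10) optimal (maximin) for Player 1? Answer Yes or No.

Yes

Against 1 this mix gives (3/10)·7 + (7/10)·0 = 21/10.
Against 2 this mix gives (3/10)·0 + (7/10)·3 = 21/10.
All of Player 2's active replies (1, 2) yield 21/10, and no column does worse for Player 1. The mix makes Player 2 indifferent and guarantees 21/10, so it is optimal.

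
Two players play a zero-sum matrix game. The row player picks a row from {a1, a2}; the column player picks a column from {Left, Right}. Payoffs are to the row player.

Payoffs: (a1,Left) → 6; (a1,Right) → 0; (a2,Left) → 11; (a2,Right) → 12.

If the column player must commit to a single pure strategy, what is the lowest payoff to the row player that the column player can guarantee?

11

Column maxima: Left → 11, Right → 12.
The smallest of these is 11.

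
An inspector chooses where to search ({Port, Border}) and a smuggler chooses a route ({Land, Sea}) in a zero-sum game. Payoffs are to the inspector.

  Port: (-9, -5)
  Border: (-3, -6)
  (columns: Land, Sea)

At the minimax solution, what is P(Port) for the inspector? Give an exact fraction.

3/7

Row minima: Port → -9, Border → -6; maximin = -6.
Column maxima: Land → -3, Sea → -5; minimax = -5.
-6 ≠ -5, so there is no saddle point; optimal play is mixed.
Let the inspector play Port with probability p. Expected payoff against Land: (-9)p + (-3)(1−p) = −6p − 3; against Sea: (-5)p + (-6)(1−p) = p − 6.
Setting these equal: −6p − 3 = p − 6 ⇒ −7p = -3 ⇒ p = 3/7, and the value is (-6)·(3/7) − 3 = -39/7.
For the smuggler: with q = P(Land), equating Port's and Border's payoffs gives −4q − 5 = 3q − 6 ⇒ q = 1/7.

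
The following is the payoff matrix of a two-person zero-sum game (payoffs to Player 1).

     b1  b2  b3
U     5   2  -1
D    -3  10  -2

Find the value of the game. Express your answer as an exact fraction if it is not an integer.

-1

Row minima: U → -1, D → -3; maximin = -1.
Column maxima: b1 → 5, b2 → 10, b3 → -1; minimax = -1.
Since maximin = minimax = -1, there is a saddle point and the value is -1.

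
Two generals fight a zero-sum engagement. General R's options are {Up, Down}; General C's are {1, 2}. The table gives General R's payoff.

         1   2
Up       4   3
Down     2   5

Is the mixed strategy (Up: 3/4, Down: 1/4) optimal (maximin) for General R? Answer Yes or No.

Against 1 this mix gives (3/4)·4 + (1/4)·2 = 7/2.
Against 2 this mix gives (3/4)·3 + (1/4)·5 = 7/2.
All of General C's active replies (1, 2) yield 7/2, and no column does worse for General R. The mix makes General C indifferent and guarantees 7/2, so it is optimal.

Yes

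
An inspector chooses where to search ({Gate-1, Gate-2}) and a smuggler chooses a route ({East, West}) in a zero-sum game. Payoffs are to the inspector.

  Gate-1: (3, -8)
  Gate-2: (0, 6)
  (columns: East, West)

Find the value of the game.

Row minima: Gate-1 → -8, Gate-2 → 0; maximin = 0.
Column maxima: East → 3, West → 6; minimax = 3.
0 ≠ 3, so there is no saddle point; optimal play is mixed.
Let the inspector play Gate-1 with probability p. Expected payoff against East: 3p + 0(1−p) = 3p; against West: (-8)p + 6(1−p) = −14p + 6.
Setting these equal: 3p = −14p + 6 ⇒ 17p = 6 ⇒ p = 6/17, and the value is (3)·(6/17) = 18/17.
For the smuggler: with q = P(East), equating Gate-1's and Gate-2's payoffs gives 11q − 8 = −6q + 6 ⇒ q = 14/17.

18/17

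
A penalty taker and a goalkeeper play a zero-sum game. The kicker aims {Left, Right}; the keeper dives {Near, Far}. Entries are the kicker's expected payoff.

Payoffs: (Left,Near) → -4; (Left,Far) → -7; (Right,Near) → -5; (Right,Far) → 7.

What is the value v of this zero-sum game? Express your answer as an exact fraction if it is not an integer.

-21/5

Row minima: Left → -7, Right → -5; maximin = -5.
Column maxima: Near → -4, Far → 7; minimax = -4.
-5 ≠ -4, so there is no saddle point; optimal play is mixed.
Let the kicker play Left with probability p. Expected payoff against Near: (-4)p + (-5)(1−p) = p − 5; against Far: (-7)p + 7(1−p) = −14p + 7.
Setting these equal: p − 5 = −14p + 7 ⇒ 15p = 12 ⇒ p = 4/5, and the value is (1)·(4/5) − 5 = -21/5.
For the keeper: with q = P(Near), equating Left's and Right's payoffs gives 3q − 7 = −12q + 7 ⇒ q = 14/15.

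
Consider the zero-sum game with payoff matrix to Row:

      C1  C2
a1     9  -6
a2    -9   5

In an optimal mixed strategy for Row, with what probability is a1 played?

14/29

Row minima: a1 → -6, a2 → -9; maximin = -6.
Column maxima: C1 → 9, C2 → 5; minimax = 5.
-6 ≠ 5, so there is no saddle point; optimal play is mixed.
Let Row play a1 with probability p. Expected payoff against C1: 9p + (-9)(1−p) = 18p − 9; against C2: (-6)p + 5(1−p) = −11p + 5.
Setting these equal: 18p − 9 = −11p + 5 ⇒ 29p = 14 ⇒ p = 14/29, and the value is (18)·(14/29) − 9 = -9/29.
For Column: with q = P(C1), equating a1's and a2's payoffs gives 15q − 6 = −14q + 5 ⇒ q = 11/29.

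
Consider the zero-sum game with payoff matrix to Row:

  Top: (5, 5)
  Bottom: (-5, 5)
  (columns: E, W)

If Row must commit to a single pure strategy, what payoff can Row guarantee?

5

Row minima: Top → 5, Bottom → -5.
The best of these is 5.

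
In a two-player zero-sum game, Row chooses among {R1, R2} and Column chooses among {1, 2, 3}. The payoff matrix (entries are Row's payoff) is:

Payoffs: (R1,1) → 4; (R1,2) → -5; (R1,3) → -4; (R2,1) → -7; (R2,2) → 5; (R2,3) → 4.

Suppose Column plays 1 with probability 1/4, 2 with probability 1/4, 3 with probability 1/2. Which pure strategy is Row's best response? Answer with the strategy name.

R2

Expected payoff of R1: (1/4)·4 + (1/4)·(-5) + (1/2)·(-4) = -9/4.
Expected payoff of R2: (1/4)·(-7) + (1/4)·5 + (1/2)·4 = 3/2.
The largest is 3/2, so Row's best response is R2.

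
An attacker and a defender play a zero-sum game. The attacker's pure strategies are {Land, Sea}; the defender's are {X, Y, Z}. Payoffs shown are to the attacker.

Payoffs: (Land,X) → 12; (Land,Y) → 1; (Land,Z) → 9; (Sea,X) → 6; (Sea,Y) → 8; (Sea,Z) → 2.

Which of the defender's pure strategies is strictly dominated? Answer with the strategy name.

Z holds the attacker's payoff strictly below X in every row: 9 < 12, 2 < 6.
So X is strictly dominated for the defender.

X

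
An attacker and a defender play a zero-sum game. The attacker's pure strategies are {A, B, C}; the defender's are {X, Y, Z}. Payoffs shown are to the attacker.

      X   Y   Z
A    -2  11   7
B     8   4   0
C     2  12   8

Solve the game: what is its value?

32/7

Row minima: A → -2, B → 0, C → 2; maximin = 2.
Column maxima: X → 8, Y → 12, Z → 8; minimax = 8.
2 ≠ 8, so there is no saddle point; optimal play is mixed.
A is strictly dominated by C, so the attacker never plays it.
Y is strictly dominated by Z (it gives the attacker strictly more in every row), so the defender never plays it.
On the remaining 2×2 (B, C vs X, Z):
Let the attacker play B with probability p. Expected payoff against X: 8p + 2(1−p) = 6p + 2; against Z: 0p + 8(1−p) = −8p + 8.
Setting these equal: 6p + 2 = −8p + 8 ⇒ 14p = 6 ⇒ p = 3/7, and the value is (6)·(3/7) + 2 = 32/7.
For the defender: with q = P(X), equating B's and C's payoffs gives 8q = −6q + 8 ⇒ q = 4/7.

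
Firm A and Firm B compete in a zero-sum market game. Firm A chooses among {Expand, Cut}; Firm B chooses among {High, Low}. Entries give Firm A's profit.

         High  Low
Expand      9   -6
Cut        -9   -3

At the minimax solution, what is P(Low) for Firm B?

Row minima: Expand → -6, Cut → -9; maximin = -6.
Column maxima: High → 9, Low → -3; minimax = -3.
-6 ≠ -3, so there is no saddle point; optimal play is mixed.
Let Firm A play Expand with probability p. Expected payoff against High: 9p + (-9)(1−p) = 18p − 9; against Low: (-6)p + (-3)(1−p) = −3p − 3.
Setting these equal: 18p − 9 = −3p − 3 ⇒ 21p = 6 ⇒ p = 2/7, and the value is (18)·(2/7) − 9 = -27/7.
For Firm B: with q = P(High), equating Expand's and Cut's payoffs gives 15q − 6 = −6q − 3 ⇒ q = 1/7.

6/7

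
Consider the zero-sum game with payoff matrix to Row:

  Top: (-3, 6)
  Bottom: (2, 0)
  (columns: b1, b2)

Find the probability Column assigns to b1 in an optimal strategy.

6/11

Row minima: Top → -3, Bottom → 0; maximin = 0.
Column maxima: b1 → 2, b2 → 6; minimax = 2.
0 ≠ 2, so there is no saddle point; optimal play is mixed.
Let Row play Top with probability p. Expected payoff against b1: (-3)p + 2(1−p) = −5p + 2; against b2: 6p + 0(1−p) = 6p.
Setting these equal: −5p + 2 = 6p ⇒ −11p = -2 ⇒ p = 2/11, and the value is (-5)·(2/11) + 2 = 12/11.
For Column: with q = P(b1), equating Top's and Bottom's payoffs gives −9q + 6 = 2q ⇒ q = 6/11.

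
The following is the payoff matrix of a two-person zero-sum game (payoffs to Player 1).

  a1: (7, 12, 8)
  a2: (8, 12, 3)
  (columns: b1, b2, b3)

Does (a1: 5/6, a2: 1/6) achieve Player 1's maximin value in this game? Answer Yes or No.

Against b1 this mix gives (5/6)·7 + (1/6)·8 = 43/6.
Against b2 this mix gives (5/6)·12 + (1/6)·12 = 12.
Against b3 this mix gives (5/6)·8 + (1/6)·3 = 43/6.
All of Player 2's active replies (b1, b3) yield 43/6, and no column does worse for Player 1. The mix makes Player 2 indifferent and guarantees 43/6, so it is optimal.

Yes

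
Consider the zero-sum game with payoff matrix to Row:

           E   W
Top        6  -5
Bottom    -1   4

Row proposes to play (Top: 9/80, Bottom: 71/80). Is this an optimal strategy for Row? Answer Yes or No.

No

Against E this mix gives (9/80)·6 + (71/80)·(-1) = -17/80.
Against W this mix gives (9/80)·(-5) + (71/80)·4 = 239/80.
Column will play E, holding Row to -17/80. Shifting weight toward the row that does better against E would raise this floor (the equalizing mix achieves 19/16 against both E and W), so the proposed strategy is not optimal.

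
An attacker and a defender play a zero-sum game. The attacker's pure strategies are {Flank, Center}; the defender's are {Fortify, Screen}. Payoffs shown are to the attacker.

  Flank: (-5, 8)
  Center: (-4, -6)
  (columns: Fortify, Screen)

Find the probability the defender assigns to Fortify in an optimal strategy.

14/15

Row minima: Flank → -5, Center → -6; maximin = -5.
Column maxima: Fortify → -4, Screen → 8; minimax = -4.
-5 ≠ -4, so there is no saddle point; optimal play is mixed.
Let the attacker play Flank with probability p. Expected payoff against Fortify: (-5)p + (-4)(1−p) = −p − 4; against Screen: 8p + (-6)(1−p) = 14p − 6.
Setting these equal: −p − 4 = 14p − 6 ⇒ −15p = -2 ⇒ p = 2/15, and the value is (-1)·(2/15) − 4 = -62/15.
For the defender: with q = P(Fortify), equating Flank's and Center's payoffs gives −13q + 8 = 2q − 6 ⇒ q = 14/15.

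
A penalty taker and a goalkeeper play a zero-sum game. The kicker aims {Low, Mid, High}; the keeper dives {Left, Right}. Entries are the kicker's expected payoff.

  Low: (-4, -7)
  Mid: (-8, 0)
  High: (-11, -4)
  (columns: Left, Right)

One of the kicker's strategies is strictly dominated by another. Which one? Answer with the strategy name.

Mid gives a strictly higher payoff than High against every column: -8 > -11, 0 > -4.
So High is strictly dominated and the kicker never plays it.

High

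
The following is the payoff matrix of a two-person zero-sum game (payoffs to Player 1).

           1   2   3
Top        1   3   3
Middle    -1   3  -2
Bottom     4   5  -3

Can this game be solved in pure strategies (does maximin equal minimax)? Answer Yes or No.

Row minima: Top → 1, Middle → -2, Bottom → -3; maximin = 1.
Column maxima: 1 → 4, 2 → 5, 3 → 3; minimax = 3.
1 ≠ 3, so no pure-strategy equilibrium exists.

No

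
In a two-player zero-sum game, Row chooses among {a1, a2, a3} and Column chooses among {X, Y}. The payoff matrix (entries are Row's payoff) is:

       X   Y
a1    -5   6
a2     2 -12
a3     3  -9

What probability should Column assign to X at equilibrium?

15/23

Row minima: a1 → -5, a2 → -12, a3 → -9; maximin = -5.
Column maxima: X → 3, Y → 6; minimax = 3.
-5 ≠ 3, so there is no saddle point; optimal play is mixed.
a2 is strictly dominated by a3, so Row never plays it.
On the remaining 2×2 (a1, a3 vs X, Y):
Let Row play a1 with probability p. Expected payoff against X: (-5)p + 3(1−p) = −8p + 3; against Y: 6p + (-9)(1−p) = 15p − 9.
Setting these equal: −8p + 3 = 15p − 9 ⇒ −23p = -12 ⇒ p = 12/23, and the value is (-8)·(12/23) + 3 = -27/23.
For Column: with q = P(X), equating a1's and a3's payoffs gives −11q + 6 = 12q − 9 ⇒ q = 15/23.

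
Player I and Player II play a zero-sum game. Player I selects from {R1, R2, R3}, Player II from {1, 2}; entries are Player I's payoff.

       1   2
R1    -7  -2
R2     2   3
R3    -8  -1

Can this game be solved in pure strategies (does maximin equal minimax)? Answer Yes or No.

Row minima: R1 → -7, R2 → 2, R3 → -8; maximin = 2.
Column maxima: 1 → 2, 2 → 3; minimax = 2.
maximin = minimax = 2, so a saddle point exists.

Yes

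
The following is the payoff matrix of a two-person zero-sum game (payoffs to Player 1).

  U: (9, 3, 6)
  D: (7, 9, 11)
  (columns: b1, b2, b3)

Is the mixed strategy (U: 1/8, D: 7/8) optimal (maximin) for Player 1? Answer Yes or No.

Against b1 this mix gives (1/8)·9 + (7/8)·7 = 29/4.
Against b2 this mix gives (1/8)·3 + (7/8)·9 = 33/4.
Against b3 this mix gives (1/8)·6 + (7/8)·11 = 83/8.
Player 2 will play b1, holding Player 1 to 29/4. Shifting weight toward the row that does better against b1 would raise this floor (the equalizing mix achieves 15/2 against both b1 and b2), so the proposed strategy is not optimal.

No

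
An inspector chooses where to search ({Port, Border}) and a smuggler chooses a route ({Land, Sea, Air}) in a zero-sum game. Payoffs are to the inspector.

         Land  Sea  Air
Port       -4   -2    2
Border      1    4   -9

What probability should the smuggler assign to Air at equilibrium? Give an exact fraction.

Row minima: Port → -4, Border → -9; maximin = -4.
Column maxima: Land → 1, Sea → 4, Air → 2; minimax = 1.
-4 ≠ 1, so there is no saddle point; optimal play is mixed.
Sea is strictly dominated by Land (it gives the inspector strictly more in every row), so the smuggler never plays it.
On the remaining 2×2 (Port, Border vs Land, Air):
Let the inspector play Port with probability p. Expected payoff against Land: (-4)p + 1(1−p) = −5p + 1; against Air: 2p + (-9)(1−p) = 11p − 9.
Setting these equal: −5p + 1 = 11p − 9 ⇒ −16p = -10 ⇒ p = 5/8, and the value is (-5)·(5/8) + 1 = -17/8.
For the smuggler: with q = P(Land), equating Port's and Border's payoffs gives −6q + 2 = 10q − 9 ⇒ q = 11/16.

5/16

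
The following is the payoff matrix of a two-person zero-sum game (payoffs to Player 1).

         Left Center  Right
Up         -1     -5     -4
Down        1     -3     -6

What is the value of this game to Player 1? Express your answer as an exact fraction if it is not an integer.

Row minima: Up → -5, Down → -6; maximin = -5.
Column maxima: Left → 1, Center → -3, Right → -4; minimax = -4.
-5 ≠ -4, so there is no saddle point; optimal play is mixed.
Left is strictly dominated by Center (it gives Player 1 strictly more in every row), so Player 2 never plays it.
On the remaining 2×2 (Up, Down vs Center, Right):
Let Player 1 play Up with probability p. Expected payoff against Center: (-5)p + (-3)(1−p) = −2p − 3; against Right: (-4)p + (-6)(1−p) = 2p − 6.
Setting these equal: −2p − 3 = 2p − 6 ⇒ −4p = -3 ⇒ p = 3/4, and the value is (-2)·(3/4) − 3 = -9/2.
For Player 2: with q = P(Center), equating Up's and Down's payoffs gives −q − 4 = 3q − 6 ⇒ q = 1/2.

-9/2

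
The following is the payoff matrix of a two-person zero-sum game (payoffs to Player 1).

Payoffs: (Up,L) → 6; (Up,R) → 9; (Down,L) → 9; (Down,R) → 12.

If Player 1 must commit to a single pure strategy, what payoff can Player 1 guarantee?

9

Row minima: Up → 6, Down → 9.
The best of these is 9.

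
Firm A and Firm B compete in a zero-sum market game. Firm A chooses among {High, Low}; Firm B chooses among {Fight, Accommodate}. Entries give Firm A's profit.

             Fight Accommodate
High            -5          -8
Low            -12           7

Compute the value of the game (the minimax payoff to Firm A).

-131/22

Row minima: High → -8, Low → -12; maximin = -8.
Column maxima: Fight → -5, Accommodate → 7; minimax = -5.
-8 ≠ -5, so there is no saddle point; optimal play is mixed.
Let Firm A play High with probability p. Expected payoff against Fight: (-5)p + (-12)(1−p) = 7p − 12; against Accommodate: (-8)p + 7(1−p) = −15p + 7.
Setting these equal: 7p − 12 = −15p + 7 ⇒ 22p = 19 ⇒ p = 19/22, and the value is (7)·(19/22) − 12 = -131/22.
For Firm B: with q = P(Fight), equating High's and Low's payoffs gives 3q − 8 = −19q + 7 ⇒ q = 15/22.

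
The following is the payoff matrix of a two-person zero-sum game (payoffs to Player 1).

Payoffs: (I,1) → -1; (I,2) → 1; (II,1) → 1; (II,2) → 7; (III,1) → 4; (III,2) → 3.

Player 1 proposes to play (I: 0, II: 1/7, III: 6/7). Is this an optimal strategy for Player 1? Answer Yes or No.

Against 1 this mix gives (1/7)·1 + (6/7)·4 = 25/7.
Against 2 this mix gives (1/7)·7 + (6/7)·3 = 25/7.
All of Player 2's active replies (1, 2) yield 25/7, and no column does worse for Player 1. The mix makes Player 2 indifferent and guarantees 25/7, so it is optimal.

Yes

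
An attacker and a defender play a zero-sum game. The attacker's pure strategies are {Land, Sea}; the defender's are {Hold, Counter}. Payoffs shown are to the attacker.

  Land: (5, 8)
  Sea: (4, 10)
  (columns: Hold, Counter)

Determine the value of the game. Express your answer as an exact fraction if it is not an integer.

Row minima: Land → 5, Sea → 4; maximin = 5.
Column maxima: Hold → 5, Counter → 10; minimax = 5.
Since maximin = minimax = 5, there is a saddle point and the value is 5.

5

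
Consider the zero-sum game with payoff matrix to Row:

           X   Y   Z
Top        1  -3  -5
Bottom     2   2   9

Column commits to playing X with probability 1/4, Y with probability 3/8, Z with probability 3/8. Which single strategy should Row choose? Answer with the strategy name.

Expected payoff of Top: (1/4)·1 + (3/8)·(-3) + (3/8)·(-5) = -11/4.
Expected payoff of Bottom: (1/4)·2 + (3/8)·2 + (3/8)·9 = 37/8.
The largest is 37/8, so Row's best response is Bottom.

Bottom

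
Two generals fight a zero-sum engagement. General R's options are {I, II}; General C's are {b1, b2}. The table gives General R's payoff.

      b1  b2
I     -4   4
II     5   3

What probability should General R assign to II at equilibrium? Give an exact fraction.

4/5

Row minima: I → -4, II → 3; maximin = 3.
Column maxima: b1 → 5, b2 → 4; minimax = 4.
3 ≠ 4, so there is no saddle point; optimal play is mixed.
Let General R play I with probability p. Expected payoff against b1: (-4)p + 5(1−p) = −9p + 5; against b2: 4p + 3(1−p) = p + 3.
Setting these equal: −9p + 5 = p + 3 ⇒ −10p = -2 ⇒ p = 1/5, and the value is (-9)·(1/5) + 5 = 16/5.
For General C: with q = P(b1), equating I's and II's payoffs gives −8q + 4 = 2q + 3 ⇒ q = 1/10.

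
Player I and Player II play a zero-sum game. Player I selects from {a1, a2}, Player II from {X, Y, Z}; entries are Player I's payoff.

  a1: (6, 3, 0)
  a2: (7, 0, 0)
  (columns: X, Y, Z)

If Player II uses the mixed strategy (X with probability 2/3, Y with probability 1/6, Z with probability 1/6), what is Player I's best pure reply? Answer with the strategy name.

a2

Expected payoff of a1: (2/3)·6 + (1/6)·3 + (1/6)·0 = 9/2.
Expected payoff of a2: (2/3)·7 + (1/6)·0 + (1/6)·0 = 14/3.
The largest is 14/3, so Player I's best response is a2.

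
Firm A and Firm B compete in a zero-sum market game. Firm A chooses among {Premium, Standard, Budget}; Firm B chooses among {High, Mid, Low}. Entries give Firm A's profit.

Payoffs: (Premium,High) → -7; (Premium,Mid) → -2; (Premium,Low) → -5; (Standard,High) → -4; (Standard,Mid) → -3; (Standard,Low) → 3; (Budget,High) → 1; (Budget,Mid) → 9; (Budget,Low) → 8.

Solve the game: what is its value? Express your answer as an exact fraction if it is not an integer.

Row minima: Premium → -7, Standard → -4, Budget → 1; maximin = 1.
Column maxima: High → 1, Mid → 9, Low → 8; minimax = 1.
Since maximin = minimax = 1, there is a saddle point and the value is 1.

1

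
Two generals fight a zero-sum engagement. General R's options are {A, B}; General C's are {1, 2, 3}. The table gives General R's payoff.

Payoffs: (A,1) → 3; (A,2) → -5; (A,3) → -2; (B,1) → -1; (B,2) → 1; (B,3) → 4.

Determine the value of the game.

Row minima: A → -5, B → -1; maximin = -1.
Column maxima: 1 → 3, 2 → 1, 3 → 4; minimax = 1.
-1 ≠ 1, so there is no saddle point; optimal play is mixed.
3 is strictly dominated by 2 (it gives General R strictly more in every row), so General C never plays it.
On the remaining 2×2 (A, B vs 1, 2):
Let General R play A with probability p. Expected payoff against 1: 3p + (-1)(1−p) = 4p − 1; against 2: (-5)p + 1(1−p) = −6p + 1.
Setting these equal: 4p − 1 = −6p + 1 ⇒ 10p = 2 ⇒ p = 1/5, and the value is (4)·(1/5) − 1 = -1/5.
For General C: with q = P(1), equating A's and B's payoffs gives 8q − 5 = −2q + 1 ⇒ q = 3/5.

-1/5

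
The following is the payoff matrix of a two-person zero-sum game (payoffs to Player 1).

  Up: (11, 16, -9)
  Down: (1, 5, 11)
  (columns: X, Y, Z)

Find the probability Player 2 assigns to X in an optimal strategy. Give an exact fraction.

2/3

Row minima: Up → -9, Down → 1; maximin = 1.
Column maxima: X → 11, Y → 16, Z → 11; minimax = 11.
1 ≠ 11, so there is no saddle point; optimal play is mixed.
Y is strictly dominated by X (it gives Player 1 strictly more in every row), so Player 2 never plays it.
On the remaining 2×2 (Up, Down vs X, Z):
Let Player 1 play Up with probability p. Expected payoff against X: 11p + 1(1−p) = 10p + 1; against Z: (-9)p + 11(1−p) = −20p + 11.
Setting these equal: 10p + 1 = −20p + 11 ⇒ 30p = 10 ⇒ p = 1/3, and the value is (10)·(1/3) + 1 = 13/3.
For Player 2: with q = P(X), equating Up's and Down's payoffs gives 20q − 9 = −10q + 11 ⇒ q = 2/3.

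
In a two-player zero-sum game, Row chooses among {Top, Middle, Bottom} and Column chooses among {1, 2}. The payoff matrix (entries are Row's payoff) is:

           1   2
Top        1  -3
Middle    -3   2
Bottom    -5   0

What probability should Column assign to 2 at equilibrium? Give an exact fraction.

Row minima: Top → -3, Middle → -3, Bottom → -5; maximin = -3.
Column maxima: 1 → 1, 2 → 2; minimax = 1.
-3 ≠ 1, so there is no saddle point; optimal play is mixed.
Bottom is strictly dominated by Middle, so Row never plays it.
On the remaining 2×2 (Top, Middle vs 1, 2):
Let Row play Top with probability p. Expected payoff against 1: 1p + (-3)(1−p) = 4p − 3; against 2: (-3)p + 2(1−p) = −5p + 2.
Setting these equal: 4p − 3 = −5p + 2 ⇒ 9p = 5 ⇒ p = 5/9, and the value is (4)·(5/9) − 3 = -7/9.
For Column: with q = P(1), equating Top's and Middle's payoffs gives 4q − 3 = −5q + 2 ⇒ q = 5/9.

4/9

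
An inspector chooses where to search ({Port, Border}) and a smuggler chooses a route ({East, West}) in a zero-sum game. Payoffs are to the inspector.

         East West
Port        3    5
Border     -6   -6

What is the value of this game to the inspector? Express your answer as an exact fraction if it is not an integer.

Row minima: Port → 3, Border → -6; maximin = 3.
Column maxima: East → 3, West → 5; minimax = 3.
Since maximin = minimax = 3, there is a saddle point and the value is 3.

3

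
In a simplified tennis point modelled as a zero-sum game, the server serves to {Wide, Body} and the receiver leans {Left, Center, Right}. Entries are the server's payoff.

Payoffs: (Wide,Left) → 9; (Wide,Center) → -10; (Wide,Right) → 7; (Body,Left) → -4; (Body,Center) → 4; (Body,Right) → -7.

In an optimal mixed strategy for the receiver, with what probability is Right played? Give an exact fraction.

1/2

Row minima: Wide → -10, Body → -7; maximin = -7.
Column maxima: Left → 9, Center → 4, Right → 7; minimax = 4.
-7 ≠ 4, so there is no saddle point; optimal play is mixed.
Left is strictly dominated by Right (it gives the server strictly more in every row), so the receiver never plays it.
On the remaining 2×2 (Wide, Body vs Center, Right):
Let the server play Wide with probability p. Expected payoff against Center: (-10)p + 4(1−p) = −14p + 4; against Right: 7p + (-7)(1−p) = 14p − 7.
Setting these equal: −14p + 4 = 14p − 7 ⇒ −28p = -11 ⇒ p = 11/28, and the value is (-14)·(11/28) + 4 = -3/2.
For the receiver: with q = P(Center), equating Wide's and Body's payoffs gives −17q + 7 = 11q − 7 ⇒ q = 1/2.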